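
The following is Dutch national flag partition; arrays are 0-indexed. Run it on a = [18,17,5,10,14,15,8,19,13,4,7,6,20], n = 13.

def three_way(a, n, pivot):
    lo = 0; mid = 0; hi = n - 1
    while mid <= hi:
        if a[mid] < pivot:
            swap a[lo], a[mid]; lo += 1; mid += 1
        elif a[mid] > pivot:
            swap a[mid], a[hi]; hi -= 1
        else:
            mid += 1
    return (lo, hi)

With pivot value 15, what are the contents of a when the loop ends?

pivot = 15; lo=0, mid=0, hi=12
a[mid]=18>15: swap a[0],a[12]; hi=11 → [20,17,5,10,14,15,8,19,13,4,7,6,18]
a[mid]=20>15: swap a[0],a[11]; hi=10 → [6,17,5,10,14,15,8,19,13,4,7,20,18]
a[mid]=6<15: swap a[0],a[0]; lo=1,mid=1 → [6,17,5,10,14,15,8,19,13,4,7,20,18]
a[mid]=17>15: swap a[1],a[10]; hi=9 → [6,7,5,10,14,15,8,19,13,4,17,20,18]
a[mid]=7<15: swap a[1],a[1]; lo=2,mid=2 → [6,7,5,10,14,15,8,19,13,4,17,20,18]
a[mid]=5<15: swap a[2],a[2]; lo=3,mid=3 → [6,7,5,10,14,15,8,19,13,4,17,20,18]
a[mid]=10<15: swap a[3],a[3]; lo=4,mid=4 → [6,7,5,10,14,15,8,19,13,4,17,20,18]
a[mid]=14<15: swap a[4],a[4]; lo=5,mid=5 → [6,7,5,10,14,15,8,19,13,4,17,20,18]
a[mid]=15=15: mid=6
a[mid]=8<15: swap a[5],a[6]; lo=6,mid=7 → [6,7,5,10,14,8,15,19,13,4,17,20,18]
a[mid]=19>15: swap a[7],a[9]; hi=8 → [6,7,5,10,14,8,15,4,13,19,17,20,18]
a[mid]=4<15: swap a[6],a[7]; lo=7,mid=8 → [6,7,5,10,14,8,4,15,13,19,17,20,18]
a[mid]=13<15: swap a[7],a[8]; lo=8,mid=9 → [6,7,5,10,14,8,4,13,15,19,17,20,18]
end: lo=8, hi=8; a = [6,7,5,10,14,8,4,13,15,19,17,20,18]

[6,7,5,10,14,8,4,13,15,19,17,20,18]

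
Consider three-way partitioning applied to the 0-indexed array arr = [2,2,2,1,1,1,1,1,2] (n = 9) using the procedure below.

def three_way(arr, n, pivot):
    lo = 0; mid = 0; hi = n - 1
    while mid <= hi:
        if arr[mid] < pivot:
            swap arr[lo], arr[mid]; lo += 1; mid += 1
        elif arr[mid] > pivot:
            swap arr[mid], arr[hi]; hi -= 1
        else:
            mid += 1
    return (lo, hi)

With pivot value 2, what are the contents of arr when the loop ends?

[1,1,1,1,1,2,2,2,2]

pivot = 2; lo=0, mid=0, hi=8
arr[mid]=2=2: mid=1
arr[mid]=2=2: mid=2
arr[mid]=2=2: mid=3
arr[mid]=1<2: swap arr[0],arr[3]; lo=1,mid=4 → [1,2,2,2,1,1,1,1,2]
arr[mid]=1<2: swap arr[1],arr[4]; lo=2,mid=5 → [1,1,2,2,2,1,1,1,2]
arr[mid]=1<2: swap arr[2],arr[5]; lo=3,mid=6 → [1,1,1,2,2,2,1,1,2]
arr[mid]=1<2: swap arr[3],arr[6]; lo=4,mid=7 → [1,1,1,1,2,2,2,1,2]
arr[mid]=1<2: swap arr[4],arr[7]; lo=5,mid=8 → [1,1,1,1,1,2,2,2,2]
arr[mid]=2=2: mid=9
end: lo=5, hi=8; arr = [1,1,1,1,1,2,2,2,2]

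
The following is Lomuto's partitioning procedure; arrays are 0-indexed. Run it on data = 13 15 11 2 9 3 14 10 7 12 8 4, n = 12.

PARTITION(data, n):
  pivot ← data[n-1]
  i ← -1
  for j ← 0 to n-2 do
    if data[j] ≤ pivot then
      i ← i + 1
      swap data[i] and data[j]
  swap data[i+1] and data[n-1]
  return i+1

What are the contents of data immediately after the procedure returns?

pivot = data[11] = 4; i = -1
j=0: data[0]=13 > 4 → no swap
j=1: data[1]=15 > 4 → no swap
j=2: data[2]=11 > 4 → no swap
j=3: data[3]=2 ≤ 4 → i=0, swap data[0],data[3] → 2 15 11 13 9 3 14 10 7 12 8 4
j=4: data[4]=9 > 4 → no swap
j=5: data[5]=3 ≤ 4 → i=1, swap data[1],data[5] → 2 3 11 13 9 15 14 10 7 12 8 4
j=6: data[6]=14 > 4 → no swap
j=7: data[7]=10 > 4 → no swap
j=8: data[8]=7 > 4 → no swap
j=9: data[9]=12 > 4 → no swap
j=10: data[10]=8 > 4 → no swap
final swap data[2],data[11] → 2 3 4 13 9 15 14 10 7 12 8 11; return 2

2 3 4 13 9 15 14 10 7 12 8 11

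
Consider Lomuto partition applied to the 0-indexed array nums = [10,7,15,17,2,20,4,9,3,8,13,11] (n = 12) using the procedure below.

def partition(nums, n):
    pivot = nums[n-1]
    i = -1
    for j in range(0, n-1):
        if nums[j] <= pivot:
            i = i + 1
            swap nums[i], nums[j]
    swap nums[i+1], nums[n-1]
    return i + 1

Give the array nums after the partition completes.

pivot = nums[11] = 11; i = -1
j=0: nums[0]=10 ≤ 11 → i=0, swap nums[0],nums[0] (no change) → [10,7,15,17,2,20,4,9,3,8,13,11]
j=1: nums[1]=7 ≤ 11 → i=1, swap nums[1],nums[1] (no change) → [10,7,15,17,2,20,4,9,3,8,13,11]
j=2: nums[2]=15 > 11 → no swap
j=3: nums[3]=17 > 11 → no swap
j=4: nums[4]=2 ≤ 11 → i=2, swap nums[2],nums[4] → [10,7,2,17,15,20,4,9,3,8,13,11]
j=5: nums[5]=20 > 11 → no swap
j=6: nums[6]=4 ≤ 11 → i=3, swap nums[3],nums[6] → [10,7,2,4,15,20,17,9,3,8,13,11]
j=7: nums[7]=9 ≤ 11 → i=4, swap nums[4],nums[7] → [10,7,2,4,9,20,17,15,3,8,13,11]
j=8: nums[8]=3 ≤ 11 → i=5, swap nums[5],nums[8] → [10,7,2,4,9,3,17,15,20,8,13,11]
j=9: nums[9]=8 ≤ 11 → i=6, swap nums[6],nums[9] → [10,7,2,4,9,3,8,15,20,17,13,11]
j=10: nums[10]=13 > 11 → no swap
final swap nums[7],nums[11] → [10,7,2,4,9,3,8,11,20,17,13,15]; return 7

[10,7,2,4,9,3,8,11,20,17,13,15]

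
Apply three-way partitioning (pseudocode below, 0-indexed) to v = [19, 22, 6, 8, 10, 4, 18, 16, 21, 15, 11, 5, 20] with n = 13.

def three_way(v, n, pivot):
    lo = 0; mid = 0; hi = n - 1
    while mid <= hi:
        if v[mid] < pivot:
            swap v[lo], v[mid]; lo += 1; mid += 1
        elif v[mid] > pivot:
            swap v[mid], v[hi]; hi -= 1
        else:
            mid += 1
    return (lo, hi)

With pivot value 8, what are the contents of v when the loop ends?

pivot = 8; lo=0, mid=0, hi=12
v[mid]=19>8: swap v[0],v[12]; hi=11 → [20, 22, 6, 8, 10, 4, 18, 16, 21, 15, 11, 5, 19]
v[mid]=20>8: swap v[0],v[11]; hi=10 → [5, 22, 6, 8, 10, 4, 18, 16, 21, 15, 11, 20, 19]
v[mid]=5<8: swap v[0],v[0]; lo=1,mid=1 → [5, 22, 6, 8, 10, 4, 18, 16, 21, 15, 11, 20, 19]
v[mid]=22>8: swap v[1],v[10]; hi=9 → [5, 11, 6, 8, 10, 4, 18, 16, 21, 15, 22, 20, 19]
v[mid]=11>8: swap v[1],v[9]; hi=8 → [5, 15, 6, 8, 10, 4, 18, 16, 21, 11, 22, 20, 19]
v[mid]=15>8: swap v[1],v[8]; hi=7 → [5, 21, 6, 8, 10, 4, 18, 16, 15, 11, 22, 20, 19]
v[mid]=21>8: swap v[1],v[7]; hi=6 → [5, 16, 6, 8, 10, 4, 18, 21, 15, 11, 22, 20, 19]
v[mid]=16>8: swap v[1],v[6]; hi=5 → [5, 18, 6, 8, 10, 4, 16, 21, 15, 11, 22, 20, 19]
v[mid]=18>8: swap v[1],v[5]; hi=4 → [5, 4, 6, 8, 10, 18, 16, 21, 15, 11, 22, 20, 19]
v[mid]=4<8: swap v[1],v[1]; lo=2,mid=2 → [5, 4, 6, 8, 10, 18, 16, 21, 15, 11, 22, 20, 19]
v[mid]=6<8: swap v[2],v[2]; lo=3,mid=3 → [5, 4, 6, 8, 10, 18, 16, 21, 15, 11, 22, 20, 19]
v[mid]=8=8: mid=4
v[mid]=10>8: swap v[4],v[4]; hi=3 → [5, 4, 6, 8, 10, 18, 16, 21, 15, 11, 22, 20, 19]
end: lo=3, hi=3; v = [5, 4, 6, 8, 10, 18, 16, 21, 15, 11, 22, 20, 19]

[5, 4, 6, 8, 10, 18, 16, 21, 15, 11, 22, 20, 19]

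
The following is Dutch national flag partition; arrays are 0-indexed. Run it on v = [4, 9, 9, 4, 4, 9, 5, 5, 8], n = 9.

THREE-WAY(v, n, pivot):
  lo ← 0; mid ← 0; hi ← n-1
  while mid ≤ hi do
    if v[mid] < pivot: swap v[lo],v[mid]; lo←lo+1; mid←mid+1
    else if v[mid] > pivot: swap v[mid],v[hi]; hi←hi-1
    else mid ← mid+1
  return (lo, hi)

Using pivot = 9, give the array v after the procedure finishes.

[4, 4, 4, 5, 5, 8, 9, 9, 9]

lo=0 mid=0 hi=8
4<9: swap(0,0), lo=1 mid=1 ⇒ [4, 9, 9, 4, 4, 9, 5, 5, 8]
9=9: mid=2
9=9: mid=3
4<9: swap(1,3), lo=2 mid=4 ⇒ [4, 4, 9, 9, 4, 9, 5, 5, 8]
4<9: swap(2,4), lo=3 mid=5 ⇒ [4, 4, 4, 9, 9, 9, 5, 5, 8]
9=9: mid=6
5<9: swap(3,6), lo=4 mid=7 ⇒ [4, 4, 4, 5, 9, 9, 9, 5, 8]
5<9: swap(4,7), lo=5 mid=8 ⇒ [4, 4, 4, 5, 5, 9, 9, 9, 8]
8<9: swap(5,8), lo=6 mid=9 ⇒ [4, 4, 4, 5, 5, 8, 9, 9, 9]
done. lo=6 hi=8; v=[4, 4, 4, 5, 5, 8, 9, 9, 9]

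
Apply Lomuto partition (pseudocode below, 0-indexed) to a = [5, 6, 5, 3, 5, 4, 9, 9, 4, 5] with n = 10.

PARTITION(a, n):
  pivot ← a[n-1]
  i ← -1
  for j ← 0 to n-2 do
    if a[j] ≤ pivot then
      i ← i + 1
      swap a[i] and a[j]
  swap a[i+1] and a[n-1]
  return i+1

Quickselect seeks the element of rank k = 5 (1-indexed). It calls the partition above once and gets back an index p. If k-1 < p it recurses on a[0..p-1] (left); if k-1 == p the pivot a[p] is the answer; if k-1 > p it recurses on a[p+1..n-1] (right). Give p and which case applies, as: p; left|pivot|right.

6; left

pivot = a[9] = 5; i = -1
j=0: a[0]=5 ≤ 5 → i=0, swap a[0],a[0] (no change) → [5, 6, 5, 3, 5, 4, 9, 9, 4, 5]
j=1: a[1]=6 > 5 → no swap
j=2: a[2]=5 ≤ 5 → i=1, swap a[1],a[2] → [5, 5, 6, 3, 5, 4, 9, 9, 4, 5]
j=3: a[3]=3 ≤ 5 → i=2, swap a[2],a[3] → [5, 5, 3, 6, 5, 4, 9, 9, 4, 5]
j=4: a[4]=5 ≤ 5 → i=3, swap a[3],a[4] → [5, 5, 3, 5, 6, 4, 9, 9, 4, 5]
j=5: a[5]=4 ≤ 5 → i=4, swap a[4],a[5] → [5, 5, 3, 5, 4, 6, 9, 9, 4, 5]
j=6: a[6]=9 > 5 → no swap
j=7: a[7]=9 > 5 → no swap
j=8: a[8]=4 ≤ 5 → i=5, swap a[5],a[8] → [5, 5, 3, 5, 4, 4, 9, 9, 6, 5]
final swap a[6],a[9] → [5, 5, 3, 5, 4, 4, 5, 9, 6, 9]; return 6
p = 6; k-1 = 4 < 6 ⇒ left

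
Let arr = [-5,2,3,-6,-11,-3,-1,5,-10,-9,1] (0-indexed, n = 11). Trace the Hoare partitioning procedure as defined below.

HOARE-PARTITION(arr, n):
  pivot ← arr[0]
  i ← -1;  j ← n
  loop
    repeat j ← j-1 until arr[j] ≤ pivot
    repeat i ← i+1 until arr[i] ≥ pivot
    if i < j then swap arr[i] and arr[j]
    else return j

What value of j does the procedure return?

pivot = arr[0] = -5; i = -1, j = 11
j→9 (arr[9]=-9≤-5), i→0 (arr[0]=-5≥-5); i<j, swap → [-9,2,3,-6,-11,-3,-1,5,-10,-5,1]
j→8 (arr[8]=-10≤-5), i→1 (arr[1]=2≥-5); i<j, swap → [-9,-10,3,-6,-11,-3,-1,5,2,-5,1]
j→4 (arr[4]=-11≤-5), i→2 (arr[2]=3≥-5); i<j, swap → [-9,-10,-11,-6,3,-3,-1,5,2,-5,1]
j→3, i→4; i≥j, return j=3. arr = [-9,-10,-11,-6,3,-3,-1,5,2,-5,1]

3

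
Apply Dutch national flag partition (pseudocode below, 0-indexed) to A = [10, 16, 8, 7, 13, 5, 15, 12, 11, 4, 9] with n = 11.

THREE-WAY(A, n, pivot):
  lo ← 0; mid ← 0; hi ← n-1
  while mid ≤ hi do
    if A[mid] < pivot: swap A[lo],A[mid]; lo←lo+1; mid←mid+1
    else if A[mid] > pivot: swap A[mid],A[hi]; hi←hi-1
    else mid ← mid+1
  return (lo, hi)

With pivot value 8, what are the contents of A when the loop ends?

[4, 5, 7, 8, 13, 15, 12, 11, 16, 9, 10]

pivot = 8; lo=0, mid=0, hi=10
A[mid]=10>8: swap A[0],A[10]; hi=9 → [9, 16, 8, 7, 13, 5, 15, 12, 11, 4, 10]
A[mid]=9>8: swap A[0],A[9]; hi=8 → [4, 16, 8, 7, 13, 5, 15, 12, 11, 9, 10]
A[mid]=4<8: swap A[0],A[0]; lo=1,mid=1 → [4, 16, 8, 7, 13, 5, 15, 12, 11, 9, 10]
A[mid]=16>8: swap A[1],A[8]; hi=7 → [4, 11, 8, 7, 13, 5, 15, 12, 16, 9, 10]
A[mid]=11>8: swap A[1],A[7]; hi=6 → [4, 12, 8, 7, 13, 5, 15, 11, 16, 9, 10]
A[mid]=12>8: swap A[1],A[6]; hi=5 → [4, 15, 8, 7, 13, 5, 12, 11, 16, 9, 10]
A[mid]=15>8: swap A[1],A[5]; hi=4 → [4, 5, 8, 7, 13, 15, 12, 11, 16, 9, 10]
A[mid]=5<8: swap A[1],A[1]; lo=2,mid=2 → [4, 5, 8, 7, 13, 15, 12, 11, 16, 9, 10]
A[mid]=8=8: mid=3
A[mid]=7<8: swap A[2],A[3]; lo=3,mid=4 → [4, 5, 7, 8, 13, 15, 12, 11, 16, 9, 10]
A[mid]=13>8: swap A[4],A[4]; hi=3 → [4, 5, 7, 8, 13, 15, 12, 11, 16, 9, 10]
end: lo=3, hi=3; A = [4, 5, 7, 8, 13, 15, 12, 11, 16, 9, 10]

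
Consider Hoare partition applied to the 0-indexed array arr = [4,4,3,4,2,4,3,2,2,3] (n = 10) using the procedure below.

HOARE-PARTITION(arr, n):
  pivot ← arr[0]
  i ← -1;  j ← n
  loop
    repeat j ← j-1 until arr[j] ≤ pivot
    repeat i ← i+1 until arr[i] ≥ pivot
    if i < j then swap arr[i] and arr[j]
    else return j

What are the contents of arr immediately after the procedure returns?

pivot=4
j stops at 9 (3), i stops at 0 (4); swap ⇒ [3,4,3,4,2,4,3,2,2,4]
j stops at 8 (2), i stops at 1 (4); swap ⇒ [3,2,3,4,2,4,3,2,4,4]
j stops at 7 (2), i stops at 3 (4); swap ⇒ [3,2,3,2,2,4,3,4,4,4]
j stops at 6 (3), i stops at 5 (4); swap ⇒ [3,2,3,2,2,3,4,4,4,4]
j stops at 5, i stops at 6; i≥j ⇒ return 5. arr=[3,2,3,2,2,3,4,4,4,4]

[3,2,3,2,2,3,4,4,4,4]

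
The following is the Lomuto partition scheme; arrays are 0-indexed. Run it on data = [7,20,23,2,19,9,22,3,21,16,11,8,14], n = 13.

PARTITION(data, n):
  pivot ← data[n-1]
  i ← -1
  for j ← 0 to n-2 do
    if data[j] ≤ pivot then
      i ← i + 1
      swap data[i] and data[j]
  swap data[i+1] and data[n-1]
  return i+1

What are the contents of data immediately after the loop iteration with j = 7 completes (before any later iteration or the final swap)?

pivot=14, i=-1
j=0: 7≤14, i=0, swap(0,0) ⇒ [7,20,23,2,19,9,22,3,21,16,11,8,14]
j=1: 20>14, skip
j=2: 23>14, skip
j=3: 2≤14, i=1, swap(1,3) ⇒ [7,2,23,20,19,9,22,3,21,16,11,8,14]
j=4: 19>14, skip
j=5: 9≤14, i=2, swap(2,5) ⇒ [7,2,9,20,19,23,22,3,21,16,11,8,14]
j=6: 22>14, skip
j=7: 3≤14, i=3, swap(3,7) ⇒ [7,2,9,3,19,23,22,20,21,16,11,8,14]
(after j=7) data = [7,2,9,3,19,23,22,20,21,16,11,8,14]

[7,2,9,3,19,23,22,20,21,16,11,8,14]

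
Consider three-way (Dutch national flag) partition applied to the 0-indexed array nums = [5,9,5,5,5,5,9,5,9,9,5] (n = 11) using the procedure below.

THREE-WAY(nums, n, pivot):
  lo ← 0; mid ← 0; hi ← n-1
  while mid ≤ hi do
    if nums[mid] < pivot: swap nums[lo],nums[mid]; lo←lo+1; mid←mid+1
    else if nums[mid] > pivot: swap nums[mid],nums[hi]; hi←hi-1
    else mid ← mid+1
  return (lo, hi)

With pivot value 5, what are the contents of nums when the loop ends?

[5,5,5,5,5,5,5,9,9,9,9]

lo=0 mid=0 hi=10
5=5: mid=1
9>5: swap(1,10), hi=9 ⇒ [5,5,5,5,5,5,9,5,9,9,9]
5=5: mid=2
5=5: mid=3
5=5: mid=4
5=5: mid=5
5=5: mid=6
9>5: swap(6,9), hi=8 ⇒ [5,5,5,5,5,5,9,5,9,9,9]
9>5: swap(6,8), hi=7 ⇒ [5,5,5,5,5,5,9,5,9,9,9]
9>5: swap(6,7), hi=6 ⇒ [5,5,5,5,5,5,5,9,9,9,9]
5=5: mid=7
done. lo=0 hi=6; nums=[5,5,5,5,5,5,5,9,9,9,9]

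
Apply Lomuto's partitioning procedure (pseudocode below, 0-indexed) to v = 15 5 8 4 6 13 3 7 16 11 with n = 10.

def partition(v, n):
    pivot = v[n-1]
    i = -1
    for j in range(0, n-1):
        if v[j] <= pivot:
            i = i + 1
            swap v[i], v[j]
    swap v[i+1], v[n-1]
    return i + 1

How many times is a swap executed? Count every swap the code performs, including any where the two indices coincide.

7

pivot=11, i=-1
j=0: 15>11, skip
j=1: 5≤11, i=0, swap(0,1) ⇒ 5 15 8 4 6 13 3 7 16 11
j=2: 8≤11, i=1, swap(1,2) ⇒ 5 8 15 4 6 13 3 7 16 11
j=3: 4≤11, i=2, swap(2,3) ⇒ 5 8 4 15 6 13 3 7 16 11
j=4: 6≤11, i=3, swap(3,4) ⇒ 5 8 4 6 15 13 3 7 16 11
j=5: 13>11, skip
j=6: 3≤11, i=4, swap(4,6) ⇒ 5 8 4 6 3 13 15 7 16 11
j=7: 7≤11, i=5, swap(5,7) ⇒ 5 8 4 6 3 7 15 13 16 11
j=8: 16>11, skip
swap(6,9) ⇒ 5 8 4 6 3 7 11 13 16 15; return 6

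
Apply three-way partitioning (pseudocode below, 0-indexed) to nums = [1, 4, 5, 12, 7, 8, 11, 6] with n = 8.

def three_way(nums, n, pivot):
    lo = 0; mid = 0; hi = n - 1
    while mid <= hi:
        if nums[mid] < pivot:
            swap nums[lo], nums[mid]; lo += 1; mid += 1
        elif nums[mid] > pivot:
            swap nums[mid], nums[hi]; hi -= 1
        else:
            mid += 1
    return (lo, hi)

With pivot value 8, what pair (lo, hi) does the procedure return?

lo=0 mid=0 hi=7
1<8: swap(0,0), lo=1 mid=1 ⇒ [1, 4, 5, 12, 7, 8, 11, 6]
4<8: swap(1,1), lo=2 mid=2 ⇒ [1, 4, 5, 12, 7, 8, 11, 6]
5<8: swap(2,2), lo=3 mid=3 ⇒ [1, 4, 5, 12, 7, 8, 11, 6]
12>8: swap(3,7), hi=6 ⇒ [1, 4, 5, 6, 7, 8, 11, 12]
6<8: swap(3,3), lo=4 mid=4 ⇒ [1, 4, 5, 6, 7, 8, 11, 12]
7<8: swap(4,4), lo=5 mid=5 ⇒ [1, 4, 5, 6, 7, 8, 11, 12]
8=8: mid=6
11>8: swap(6,6), hi=5 ⇒ [1, 4, 5, 6, 7, 8, 11, 12]
done. lo=5 hi=5; nums=[1, 4, 5, 6, 7, 8, 11, 12]

(5, 5)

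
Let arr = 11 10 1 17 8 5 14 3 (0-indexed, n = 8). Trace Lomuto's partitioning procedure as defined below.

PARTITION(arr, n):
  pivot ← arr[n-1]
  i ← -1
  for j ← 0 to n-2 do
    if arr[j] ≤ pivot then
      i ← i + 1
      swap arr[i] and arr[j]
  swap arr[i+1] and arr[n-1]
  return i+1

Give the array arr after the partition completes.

pivot = arr[7] = 3; i = -1
j=0: arr[0]=11 > 3 → no swap
j=1: arr[1]=10 > 3 → no swap
j=2: arr[2]=1 ≤ 3 → i=0, swap arr[0],arr[2] → 1 10 11 17 8 5 14 3
j=3: arr[3]=17 > 3 → no swap
j=4: arr[4]=8 > 3 → no swap
j=5: arr[5]=5 > 3 → no swap
j=6: arr[6]=14 > 3 → no swap
final swap arr[1],arr[7] → 1 3 11 17 8 5 14 10; return 1

1 3 11 17 8 5 14 10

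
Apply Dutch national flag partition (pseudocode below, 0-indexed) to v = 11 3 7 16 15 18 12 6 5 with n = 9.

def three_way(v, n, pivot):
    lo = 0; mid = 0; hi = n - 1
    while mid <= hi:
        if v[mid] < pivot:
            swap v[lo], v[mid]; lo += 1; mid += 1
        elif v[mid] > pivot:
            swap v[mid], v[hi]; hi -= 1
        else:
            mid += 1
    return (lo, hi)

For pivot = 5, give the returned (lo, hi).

(1, 1)

pivot = 5; lo=0, mid=0, hi=8
v[mid]=11>5: swap v[0],v[8]; hi=7 → 5 3 7 16 15 18 12 6 11
v[mid]=5=5: mid=1
v[mid]=3<5: swap v[0],v[1]; lo=1,mid=2 → 3 5 7 16 15 18 12 6 11
v[mid]=7>5: swap v[2],v[7]; hi=6 → 3 5 6 16 15 18 12 7 11
v[mid]=6>5: swap v[2],v[6]; hi=5 → 3 5 12 16 15 18 6 7 11
v[mid]=12>5: swap v[2],v[5]; hi=4 → 3 5 18 16 15 12 6 7 11
v[mid]=18>5: swap v[2],v[4]; hi=3 → 3 5 15 16 18 12 6 7 11
v[mid]=15>5: swap v[2],v[3]; hi=2 → 3 5 16 15 18 12 6 7 11
v[mid]=16>5: swap v[2],v[2]; hi=1 → 3 5 16 15 18 12 6 7 11
end: lo=1, hi=1; v = 3 5 16 15 18 12 6 7 11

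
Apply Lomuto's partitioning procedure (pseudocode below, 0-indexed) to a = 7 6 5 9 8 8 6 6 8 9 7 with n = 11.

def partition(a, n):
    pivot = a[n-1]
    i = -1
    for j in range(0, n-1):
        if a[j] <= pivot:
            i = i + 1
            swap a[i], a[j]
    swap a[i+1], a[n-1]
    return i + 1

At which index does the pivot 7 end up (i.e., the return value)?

pivot = a[10] = 7; i = -1
j=0: a[0]=7 ≤ 7 → i=0, swap a[0],a[0] (no change) → 7 6 5 9 8 8 6 6 8 9 7
j=1: a[1]=6 ≤ 7 → i=1, swap a[1],a[1] (no change) → 7 6 5 9 8 8 6 6 8 9 7
j=2: a[2]=5 ≤ 7 → i=2, swap a[2],a[2] (no change) → 7 6 5 9 8 8 6 6 8 9 7
j=3: a[3]=9 > 7 → no swap
j=4: a[4]=8 > 7 → no swap
j=5: a[5]=8 > 7 → no swap
j=6: a[6]=6 ≤ 7 → i=3, swap a[3],a[6] → 7 6 5 6 8 8 9 6 8 9 7
j=7: a[7]=6 ≤ 7 → i=4, swap a[4],a[7] → 7 6 5 6 6 8 9 8 8 9 7
j=8: a[8]=8 > 7 → no swap
j=9: a[9]=9 > 7 → no swap
final swap a[5],a[10] → 7 6 5 6 6 7 9 8 8 9 8; return 5

5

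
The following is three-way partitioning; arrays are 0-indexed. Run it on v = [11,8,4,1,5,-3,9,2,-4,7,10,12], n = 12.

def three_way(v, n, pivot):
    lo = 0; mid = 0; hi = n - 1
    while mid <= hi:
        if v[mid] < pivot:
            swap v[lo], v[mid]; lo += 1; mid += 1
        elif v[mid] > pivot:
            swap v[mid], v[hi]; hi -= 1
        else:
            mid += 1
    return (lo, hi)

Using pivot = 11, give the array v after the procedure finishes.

[8,4,1,5,-3,9,2,-4,7,10,11,12]

lo=0 mid=0 hi=11
11=11: mid=1
8<11: swap(0,1), lo=1 mid=2 ⇒ [8,11,4,1,5,-3,9,2,-4,7,10,12]
4<11: swap(1,2), lo=2 mid=3 ⇒ [8,4,11,1,5,-3,9,2,-4,7,10,12]
1<11: swap(2,3), lo=3 mid=4 ⇒ [8,4,1,11,5,-3,9,2,-4,7,10,12]
5<11: swap(3,4), lo=4 mid=5 ⇒ [8,4,1,5,11,-3,9,2,-4,7,10,12]
-3<11: swap(4,5), lo=5 mid=6 ⇒ [8,4,1,5,-3,11,9,2,-4,7,10,12]
9<11: swap(5,6), lo=6 mid=7 ⇒ [8,4,1,5,-3,9,11,2,-4,7,10,12]
2<11: swap(6,7), lo=7 mid=8 ⇒ [8,4,1,5,-3,9,2,11,-4,7,10,12]
-4<11: swap(7,8), lo=8 mid=9 ⇒ [8,4,1,5,-3,9,2,-4,11,7,10,12]
7<11: swap(8,9), lo=9 mid=10 ⇒ [8,4,1,5,-3,9,2,-4,7,11,10,12]
10<11: swap(9,10), lo=10 mid=11 ⇒ [8,4,1,5,-3,9,2,-4,7,10,11,12]
12>11: swap(11,11), hi=10 ⇒ [8,4,1,5,-3,9,2,-4,7,10,11,12]
done. lo=10 hi=10; v=[8,4,1,5,-3,9,2,-4,7,10,11,12]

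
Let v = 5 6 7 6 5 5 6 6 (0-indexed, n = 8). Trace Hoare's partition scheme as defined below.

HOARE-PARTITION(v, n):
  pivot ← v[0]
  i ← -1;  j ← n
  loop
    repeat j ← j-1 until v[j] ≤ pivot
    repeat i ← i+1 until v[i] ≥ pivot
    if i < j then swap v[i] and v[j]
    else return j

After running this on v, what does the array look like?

5 5 7 6 6 5 6 6

pivot = v[0] = 5; i = -1, j = 8
j→5 (v[5]=5≤5), i→0 (v[0]=5≥5); i<j, swap → 5 6 7 6 5 5 6 6
j→4 (v[4]=5≤5), i→1 (v[1]=6≥5); i<j, swap → 5 5 7 6 6 5 6 6
j→1, i→2; i≥j, return j=1. v = 5 5 7 6 6 5 6 6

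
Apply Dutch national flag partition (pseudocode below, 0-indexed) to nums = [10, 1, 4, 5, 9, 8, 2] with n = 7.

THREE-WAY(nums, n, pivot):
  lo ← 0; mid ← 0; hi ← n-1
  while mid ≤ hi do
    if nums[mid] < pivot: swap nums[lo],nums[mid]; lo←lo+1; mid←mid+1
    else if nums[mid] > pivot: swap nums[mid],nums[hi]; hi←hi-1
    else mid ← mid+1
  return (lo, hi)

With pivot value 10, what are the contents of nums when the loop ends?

lo=0 mid=0 hi=6
10=10: mid=1
1<10: swap(0,1), lo=1 mid=2 ⇒ [1, 10, 4, 5, 9, 8, 2]
4<10: swap(1,2), lo=2 mid=3 ⇒ [1, 4, 10, 5, 9, 8, 2]
5<10: swap(2,3), lo=3 mid=4 ⇒ [1, 4, 5, 10, 9, 8, 2]
9<10: swap(3,4), lo=4 mid=5 ⇒ [1, 4, 5, 9, 10, 8, 2]
8<10: swap(4,5), lo=5 mid=6 ⇒ [1, 4, 5, 9, 8, 10, 2]
2<10: swap(5,6), lo=6 mid=7 ⇒ [1, 4, 5, 9, 8, 2, 10]
done. lo=6 hi=6; nums=[1, 4, 5, 9, 8, 2, 10]

[1, 4, 5, 9, 8, 2, 10]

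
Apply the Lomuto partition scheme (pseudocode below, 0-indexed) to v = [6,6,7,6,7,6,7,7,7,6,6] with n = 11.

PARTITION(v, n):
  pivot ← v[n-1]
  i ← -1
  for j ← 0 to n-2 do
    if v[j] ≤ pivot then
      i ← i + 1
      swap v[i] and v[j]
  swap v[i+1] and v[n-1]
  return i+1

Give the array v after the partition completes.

[6,6,6,6,6,6,7,7,7,7,7]

pivot=6, i=-1
j=0: 6≤6, i=0, swap(0,0) ⇒ [6,6,7,6,7,6,7,7,7,6,6]
j=1: 6≤6, i=1, swap(1,1) ⇒ [6,6,7,6,7,6,7,7,7,6,6]
j=2: 7>6, skip
j=3: 6≤6, i=2, swap(2,3) ⇒ [6,6,6,7,7,6,7,7,7,6,6]
j=4: 7>6, skip
j=5: 6≤6, i=3, swap(3,5) ⇒ [6,6,6,6,7,7,7,7,7,6,6]
j=6: 7>6, skip
j=7: 7>6, skip
j=8: 7>6, skip
j=9: 6≤6, i=4, swap(4,9) ⇒ [6,6,6,6,6,7,7,7,7,7,6]
swap(5,10) ⇒ [6,6,6,6,6,6,7,7,7,7,7]; return 5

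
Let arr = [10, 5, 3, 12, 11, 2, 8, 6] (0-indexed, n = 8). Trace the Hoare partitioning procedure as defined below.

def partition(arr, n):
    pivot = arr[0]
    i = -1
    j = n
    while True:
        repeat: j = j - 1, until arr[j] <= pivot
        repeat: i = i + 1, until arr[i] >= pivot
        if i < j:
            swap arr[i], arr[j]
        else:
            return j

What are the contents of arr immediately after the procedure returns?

[6, 5, 3, 8, 2, 11, 12, 10]

pivot = arr[0] = 10; i = -1, j = 8
j→7 (arr[7]=6≤10), i→0 (arr[0]=10≥10); i<j, swap → [6, 5, 3, 12, 11, 2, 8, 10]
j→6 (arr[6]=8≤10), i→3 (arr[3]=12≥10); i<j, swap → [6, 5, 3, 8, 11, 2, 12, 10]
j→5 (arr[5]=2≤10), i→4 (arr[4]=11≥10); i<j, swap → [6, 5, 3, 8, 2, 11, 12, 10]
j→4, i→5; i≥j, return j=4. arr = [6, 5, 3, 8, 2, 11, 12, 10]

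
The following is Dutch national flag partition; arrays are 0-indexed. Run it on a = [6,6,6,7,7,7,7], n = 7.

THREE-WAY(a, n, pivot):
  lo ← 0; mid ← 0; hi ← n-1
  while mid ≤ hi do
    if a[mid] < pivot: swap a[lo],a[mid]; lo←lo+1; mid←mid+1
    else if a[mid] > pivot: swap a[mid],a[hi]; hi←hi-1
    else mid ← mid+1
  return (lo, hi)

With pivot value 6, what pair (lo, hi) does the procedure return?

(0, 2)

pivot = 6; lo=0, mid=0, hi=6
a[mid]=6=6: mid=1
a[mid]=6=6: mid=2
a[mid]=6=6: mid=3
a[mid]=7>6: swap a[3],a[6]; hi=5 → [6,6,6,7,7,7,7]
a[mid]=7>6: swap a[3],a[5]; hi=4 → [6,6,6,7,7,7,7]
a[mid]=7>6: swap a[3],a[4]; hi=3 → [6,6,6,7,7,7,7]
a[mid]=7>6: swap a[3],a[3]; hi=2 → [6,6,6,7,7,7,7]
end: lo=0, hi=2; a = [6,6,6,7,7,7,7]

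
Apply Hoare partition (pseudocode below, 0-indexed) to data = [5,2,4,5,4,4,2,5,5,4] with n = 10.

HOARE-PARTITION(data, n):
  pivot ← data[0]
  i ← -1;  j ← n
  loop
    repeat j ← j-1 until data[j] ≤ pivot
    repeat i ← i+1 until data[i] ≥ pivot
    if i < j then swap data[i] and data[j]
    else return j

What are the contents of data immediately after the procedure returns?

pivot = data[0] = 5; i = -1, j = 10
j→9 (data[9]=4≤5), i→0 (data[0]=5≥5); i<j, swap → [4,2,4,5,4,4,2,5,5,5]
j→8 (data[8]=5≤5), i→3 (data[3]=5≥5); i<j, swap → [4,2,4,5,4,4,2,5,5,5]
j→7, i→7; i≥j, return j=7. data = [4,2,4,5,4,4,2,5,5,5]

[4,2,4,5,4,4,2,5,5,5]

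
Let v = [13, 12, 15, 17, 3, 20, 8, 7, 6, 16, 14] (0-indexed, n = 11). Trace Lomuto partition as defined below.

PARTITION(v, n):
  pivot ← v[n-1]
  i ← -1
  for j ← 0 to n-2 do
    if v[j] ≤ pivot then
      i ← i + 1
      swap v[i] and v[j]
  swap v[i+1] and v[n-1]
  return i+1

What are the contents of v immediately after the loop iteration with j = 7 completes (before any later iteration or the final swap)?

[13, 12, 3, 8, 7, 20, 17, 15, 6, 16, 14]

pivot=14, i=-1
j=0: 13≤14, i=0, swap(0,0) ⇒ [13, 12, 15, 17, 3, 20, 8, 7, 6, 16, 14]
j=1: 12≤14, i=1, swap(1,1) ⇒ [13, 12, 15, 17, 3, 20, 8, 7, 6, 16, 14]
j=2: 15>14, skip
j=3: 17>14, skip
j=4: 3≤14, i=2, swap(2,4) ⇒ [13, 12, 3, 17, 15, 20, 8, 7, 6, 16, 14]
j=5: 20>14, skip
j=6: 8≤14, i=3, swap(3,6) ⇒ [13, 12, 3, 8, 15, 20, 17, 7, 6, 16, 14]
j=7: 7≤14, i=4, swap(4,7) ⇒ [13, 12, 3, 8, 7, 20, 17, 15, 6, 16, 14]
(after j=7) v = [13, 12, 3, 8, 7, 20, 17, 15, 6, 16, 14]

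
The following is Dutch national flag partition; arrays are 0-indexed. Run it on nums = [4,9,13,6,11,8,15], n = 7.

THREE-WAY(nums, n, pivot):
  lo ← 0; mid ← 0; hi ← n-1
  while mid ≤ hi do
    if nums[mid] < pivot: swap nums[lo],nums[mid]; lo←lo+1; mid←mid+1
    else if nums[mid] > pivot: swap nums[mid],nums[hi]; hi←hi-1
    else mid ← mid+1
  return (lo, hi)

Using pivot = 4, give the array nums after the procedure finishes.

lo=0 mid=0 hi=6
4=4: mid=1
9>4: swap(1,6), hi=5 ⇒ [4,15,13,6,11,8,9]
15>4: swap(1,5), hi=4 ⇒ [4,8,13,6,11,15,9]
8>4: swap(1,4), hi=3 ⇒ [4,11,13,6,8,15,9]
11>4: swap(1,3), hi=2 ⇒ [4,6,13,11,8,15,9]
6>4: swap(1,2), hi=1 ⇒ [4,13,6,11,8,15,9]
13>4: swap(1,1), hi=0 ⇒ [4,13,6,11,8,15,9]
done. lo=0 hi=0; nums=[4,13,6,11,8,15,9]

[4,13,6,11,8,15,9]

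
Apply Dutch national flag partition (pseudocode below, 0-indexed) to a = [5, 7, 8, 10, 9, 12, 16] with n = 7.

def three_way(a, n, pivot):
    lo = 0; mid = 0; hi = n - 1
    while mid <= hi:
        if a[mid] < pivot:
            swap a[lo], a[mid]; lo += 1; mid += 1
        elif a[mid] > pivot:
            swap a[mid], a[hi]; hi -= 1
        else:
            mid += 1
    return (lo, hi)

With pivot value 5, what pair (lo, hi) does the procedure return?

pivot = 5; lo=0, mid=0, hi=6
a[mid]=5=5: mid=1
a[mid]=7>5: swap a[1],a[6]; hi=5 → [5, 16, 8, 10, 9, 12, 7]
a[mid]=16>5: swap a[1],a[5]; hi=4 → [5, 12, 8, 10, 9, 16, 7]
a[mid]=12>5: swap a[1],a[4]; hi=3 → [5, 9, 8, 10, 12, 16, 7]
a[mid]=9>5: swap a[1],a[3]; hi=2 → [5, 10, 8, 9, 12, 16, 7]
a[mid]=10>5: swap a[1],a[2]; hi=1 → [5, 8, 10, 9, 12, 16, 7]
a[mid]=8>5: swap a[1],a[1]; hi=0 → [5, 8, 10, 9, 12, 16, 7]
end: lo=0, hi=0; a = [5, 8, 10, 9, 12, 16, 7]

(0, 0)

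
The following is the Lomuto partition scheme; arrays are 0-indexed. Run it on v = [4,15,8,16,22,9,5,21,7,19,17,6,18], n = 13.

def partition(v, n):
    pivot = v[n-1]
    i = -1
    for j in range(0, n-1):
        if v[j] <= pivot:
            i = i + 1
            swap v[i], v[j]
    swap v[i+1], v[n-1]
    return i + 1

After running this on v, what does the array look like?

pivot = v[12] = 18; i = -1
j=0: v[0]=4 ≤ 18 → i=0, swap v[0],v[0] (no change) → [4,15,8,16,22,9,5,21,7,19,17,6,18]
j=1: v[1]=15 ≤ 18 → i=1, swap v[1],v[1] (no change) → [4,15,8,16,22,9,5,21,7,19,17,6,18]
j=2: v[2]=8 ≤ 18 → i=2, swap v[2],v[2] (no change) → [4,15,8,16,22,9,5,21,7,19,17,6,18]
j=3: v[3]=16 ≤ 18 → i=3, swap v[3],v[3] (no change) → [4,15,8,16,22,9,5,21,7,19,17,6,18]
j=4: v[4]=22 > 18 → no swap
j=5: v[5]=9 ≤ 18 → i=4, swap v[4],v[5] → [4,15,8,16,9,22,5,21,7,19,17,6,18]
j=6: v[6]=5 ≤ 18 → i=5, swap v[5],v[6] → [4,15,8,16,9,5,22,21,7,19,17,6,18]
j=7: v[7]=21 > 18 → no swap
j=8: v[8]=7 ≤ 18 → i=6, swap v[6],v[8] → [4,15,8,16,9,5,7,21,22,19,17,6,18]
j=9: v[9]=19 > 18 → no swap
j=10: v[10]=17 ≤ 18 → i=7, swap v[7],v[10] → [4,15,8,16,9,5,7,17,22,19,21,6,18]
j=11: v[11]=6 ≤ 18 → i=8, swap v[8],v[11] → [4,15,8,16,9,5,7,17,6,19,21,22,18]
final swap v[9],v[12] → [4,15,8,16,9,5,7,17,6,18,21,22,19]; return 9

[4,15,8,16,9,5,7,17,6,18,21,22,19]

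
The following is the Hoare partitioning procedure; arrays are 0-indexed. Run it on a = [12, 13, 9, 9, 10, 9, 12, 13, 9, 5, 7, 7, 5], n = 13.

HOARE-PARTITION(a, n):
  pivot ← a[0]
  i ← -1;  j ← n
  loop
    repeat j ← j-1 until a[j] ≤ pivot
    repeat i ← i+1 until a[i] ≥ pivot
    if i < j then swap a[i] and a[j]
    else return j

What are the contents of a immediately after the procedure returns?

[5, 7, 9, 9, 10, 9, 7, 5, 9, 13, 12, 13, 12]

pivot=12
j stops at 12 (5), i stops at 0 (12); swap ⇒ [5, 13, 9, 9, 10, 9, 12, 13, 9, 5, 7, 7, 12]
j stops at 11 (7), i stops at 1 (13); swap ⇒ [5, 7, 9, 9, 10, 9, 12, 13, 9, 5, 7, 13, 12]
j stops at 10 (7), i stops at 6 (12); swap ⇒ [5, 7, 9, 9, 10, 9, 7, 13, 9, 5, 12, 13, 12]
j stops at 9 (5), i stops at 7 (13); swap ⇒ [5, 7, 9, 9, 10, 9, 7, 5, 9, 13, 12, 13, 12]
j stops at 8, i stops at 9; i≥j ⇒ return 8. a=[5, 7, 9, 9, 10, 9, 7, 5, 9, 13, 12, 13, 12]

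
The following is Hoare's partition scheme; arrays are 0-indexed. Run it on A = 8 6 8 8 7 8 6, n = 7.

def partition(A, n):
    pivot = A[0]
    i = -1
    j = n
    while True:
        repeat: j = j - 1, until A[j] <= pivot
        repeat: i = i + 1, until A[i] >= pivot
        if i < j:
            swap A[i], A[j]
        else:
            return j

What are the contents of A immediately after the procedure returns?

pivot=8
j stops at 6 (6), i stops at 0 (8); swap ⇒ 6 6 8 8 7 8 8
j stops at 5 (8), i stops at 2 (8); swap ⇒ 6 6 8 8 7 8 8
j stops at 4 (7), i stops at 3 (8); swap ⇒ 6 6 8 7 8 8 8
j stops at 3, i stops at 4; i≥j ⇒ return 3. A=6 6 8 7 8 8 8

6 6 8 7 8 8 8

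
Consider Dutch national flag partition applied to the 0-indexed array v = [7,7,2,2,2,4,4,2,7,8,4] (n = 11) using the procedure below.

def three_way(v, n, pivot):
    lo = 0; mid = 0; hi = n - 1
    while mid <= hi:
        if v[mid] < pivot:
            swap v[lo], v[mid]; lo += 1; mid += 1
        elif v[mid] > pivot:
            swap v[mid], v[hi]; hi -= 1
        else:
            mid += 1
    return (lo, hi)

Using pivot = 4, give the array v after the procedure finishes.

[2,2,2,2,4,4,4,7,8,7,7]

pivot = 4; lo=0, mid=0, hi=10
v[mid]=7>4: swap v[0],v[10]; hi=9 → [4,7,2,2,2,4,4,2,7,8,7]
v[mid]=4=4: mid=1
v[mid]=7>4: swap v[1],v[9]; hi=8 → [4,8,2,2,2,4,4,2,7,7,7]
v[mid]=8>4: swap v[1],v[8]; hi=7 → [4,7,2,2,2,4,4,2,8,7,7]
v[mid]=7>4: swap v[1],v[7]; hi=6 → [4,2,2,2,2,4,4,7,8,7,7]
v[mid]=2<4: swap v[0],v[1]; lo=1,mid=2 → [2,4,2,2,2,4,4,7,8,7,7]
v[mid]=2<4: swap v[1],v[2]; lo=2,mid=3 → [2,2,4,2,2,4,4,7,8,7,7]
v[mid]=2<4: swap v[2],v[3]; lo=3,mid=4 → [2,2,2,4,2,4,4,7,8,7,7]
v[mid]=2<4: swap v[3],v[4]; lo=4,mid=5 → [2,2,2,2,4,4,4,7,8,7,7]
v[mid]=4=4: mid=6
v[mid]=4=4: mid=7
end: lo=4, hi=6; v = [2,2,2,2,4,4,4,7,8,7,7]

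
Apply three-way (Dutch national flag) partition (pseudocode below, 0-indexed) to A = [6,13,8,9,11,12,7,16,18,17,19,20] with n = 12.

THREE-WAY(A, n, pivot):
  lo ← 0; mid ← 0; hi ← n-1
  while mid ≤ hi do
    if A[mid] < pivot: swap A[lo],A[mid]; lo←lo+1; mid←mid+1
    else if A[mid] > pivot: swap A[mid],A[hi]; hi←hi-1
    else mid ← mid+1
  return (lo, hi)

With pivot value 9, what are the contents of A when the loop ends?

pivot = 9; lo=0, mid=0, hi=11
A[mid]=6<9: swap A[0],A[0]; lo=1,mid=1 → [6,13,8,9,11,12,7,16,18,17,19,20]
A[mid]=13>9: swap A[1],A[11]; hi=10 → [6,20,8,9,11,12,7,16,18,17,19,13]
A[mid]=20>9: swap A[1],A[10]; hi=9 → [6,19,8,9,11,12,7,16,18,17,20,13]
A[mid]=19>9: swap A[1],A[9]; hi=8 → [6,17,8,9,11,12,7,16,18,19,20,13]
A[mid]=17>9: swap A[1],A[8]; hi=7 → [6,18,8,9,11,12,7,16,17,19,20,13]
A[mid]=18>9: swap A[1],A[7]; hi=6 → [6,16,8,9,11,12,7,18,17,19,20,13]
A[mid]=16>9: swap A[1],A[6]; hi=5 → [6,7,8,9,11,12,16,18,17,19,20,13]
A[mid]=7<9: swap A[1],A[1]; lo=2,mid=2 → [6,7,8,9,11,12,16,18,17,19,20,13]
A[mid]=8<9: swap A[2],A[2]; lo=3,mid=3 → [6,7,8,9,11,12,16,18,17,19,20,13]
A[mid]=9=9: mid=4
A[mid]=11>9: swap A[4],A[5]; hi=4 → [6,7,8,9,12,11,16,18,17,19,20,13]
A[mid]=12>9: swap A[4],A[4]; hi=3 → [6,7,8,9,12,11,16,18,17,19,20,13]
end: lo=3, hi=3; A = [6,7,8,9,12,11,16,18,17,19,20,13]

[6,7,8,9,12,11,16,18,17,19,20,13]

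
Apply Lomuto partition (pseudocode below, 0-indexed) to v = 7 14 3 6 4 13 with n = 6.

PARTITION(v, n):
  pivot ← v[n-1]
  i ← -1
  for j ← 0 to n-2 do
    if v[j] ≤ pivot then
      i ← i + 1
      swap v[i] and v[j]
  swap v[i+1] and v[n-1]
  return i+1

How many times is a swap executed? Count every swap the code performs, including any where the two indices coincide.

pivot=13, i=-1
j=0: 7≤13, i=0, swap(0,0) ⇒ 7 14 3 6 4 13
j=1: 14>13, skip
j=2: 3≤13, i=1, swap(1,2) ⇒ 7 3 14 6 4 13
j=3: 6≤13, i=2, swap(2,3) ⇒ 7 3 6 14 4 13
j=4: 4≤13, i=3, swap(3,4) ⇒ 7 3 6 4 14 13
swap(4,5) ⇒ 7 3 6 4 13 14; return 4

5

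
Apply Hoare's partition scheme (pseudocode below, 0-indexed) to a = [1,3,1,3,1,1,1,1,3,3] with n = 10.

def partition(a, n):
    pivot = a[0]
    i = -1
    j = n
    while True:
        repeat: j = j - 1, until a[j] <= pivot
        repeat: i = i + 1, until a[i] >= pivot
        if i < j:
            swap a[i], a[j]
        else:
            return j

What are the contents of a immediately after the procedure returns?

[1,1,1,1,3,1,3,1,3,3]

pivot=1
j stops at 7 (1), i stops at 0 (1); swap ⇒ [1,3,1,3,1,1,1,1,3,3]
j stops at 6 (1), i stops at 1 (3); swap ⇒ [1,1,1,3,1,1,3,1,3,3]
j stops at 5 (1), i stops at 2 (1); swap ⇒ [1,1,1,3,1,1,3,1,3,3]
j stops at 4 (1), i stops at 3 (3); swap ⇒ [1,1,1,1,3,1,3,1,3,3]
j stops at 3, i stops at 4; i≥j ⇒ return 3. a=[1,1,1,1,3,1,3,1,3,3]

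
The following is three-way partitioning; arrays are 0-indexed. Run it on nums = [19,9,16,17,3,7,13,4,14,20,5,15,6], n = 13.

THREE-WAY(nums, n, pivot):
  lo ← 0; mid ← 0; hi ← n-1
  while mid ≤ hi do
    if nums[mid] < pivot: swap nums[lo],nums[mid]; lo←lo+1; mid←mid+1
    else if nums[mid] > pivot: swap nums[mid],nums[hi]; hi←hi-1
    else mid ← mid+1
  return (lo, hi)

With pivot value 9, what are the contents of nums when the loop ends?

[6,5,4,3,7,9,13,14,20,17,15,16,19]

pivot = 9; lo=0, mid=0, hi=12
nums[mid]=19>9: swap nums[0],nums[12]; hi=11 → [6,9,16,17,3,7,13,4,14,20,5,15,19]
nums[mid]=6<9: swap nums[0],nums[0]; lo=1,mid=1 → [6,9,16,17,3,7,13,4,14,20,5,15,19]
nums[mid]=9=9: mid=2
nums[mid]=16>9: swap nums[2],nums[11]; hi=10 → [6,9,15,17,3,7,13,4,14,20,5,16,19]
nums[mid]=15>9: swap nums[2],nums[10]; hi=9 → [6,9,5,17,3,7,13,4,14,20,15,16,19]
nums[mid]=5<9: swap nums[1],nums[2]; lo=2,mid=3 → [6,5,9,17,3,7,13,4,14,20,15,16,19]
nums[mid]=17>9: swap nums[3],nums[9]; hi=8 → [6,5,9,20,3,7,13,4,14,17,15,16,19]
nums[mid]=20>9: swap nums[3],nums[8]; hi=7 → [6,5,9,14,3,7,13,4,20,17,15,16,19]
nums[mid]=14>9: swap nums[3],nums[7]; hi=6 → [6,5,9,4,3,7,13,14,20,17,15,16,19]
nums[mid]=4<9: swap nums[2],nums[3]; lo=3,mid=4 → [6,5,4,9,3,7,13,14,20,17,15,16,19]
nums[mid]=3<9: swap nums[3],nums[4]; lo=4,mid=5 → [6,5,4,3,9,7,13,14,20,17,15,16,19]
nums[mid]=7<9: swap nums[4],nums[5]; lo=5,mid=6 → [6,5,4,3,7,9,13,14,20,17,15,16,19]
nums[mid]=13>9: swap nums[6],nums[6]; hi=5 → [6,5,4,3,7,9,13,14,20,17,15,16,19]
end: lo=5, hi=5; nums = [6,5,4,3,7,9,13,14,20,17,15,16,19]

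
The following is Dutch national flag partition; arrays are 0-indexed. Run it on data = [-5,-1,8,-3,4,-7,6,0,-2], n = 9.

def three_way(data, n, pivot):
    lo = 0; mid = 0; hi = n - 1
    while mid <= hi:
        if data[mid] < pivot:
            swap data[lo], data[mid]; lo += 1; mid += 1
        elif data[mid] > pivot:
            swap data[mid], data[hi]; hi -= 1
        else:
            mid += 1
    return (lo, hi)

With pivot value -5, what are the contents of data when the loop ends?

lo=0 mid=0 hi=8
-5=-5: mid=1
-1>-5: swap(1,8), hi=7 ⇒ [-5,-2,8,-3,4,-7,6,0,-1]
-2>-5: swap(1,7), hi=6 ⇒ [-5,0,8,-3,4,-7,6,-2,-1]
0>-5: swap(1,6), hi=5 ⇒ [-5,6,8,-3,4,-7,0,-2,-1]
6>-5: swap(1,5), hi=4 ⇒ [-5,-7,8,-3,4,6,0,-2,-1]
-7<-5: swap(0,1), lo=1 mid=2 ⇒ [-7,-5,8,-3,4,6,0,-2,-1]
8>-5: swap(2,4), hi=3 ⇒ [-7,-5,4,-3,8,6,0,-2,-1]
4>-5: swap(2,3), hi=2 ⇒ [-7,-5,-3,4,8,6,0,-2,-1]
-3>-5: swap(2,2), hi=1 ⇒ [-7,-5,-3,4,8,6,0,-2,-1]
done. lo=1 hi=1; data=[-7,-5,-3,4,8,6,0,-2,-1]

[-7,-5,-3,4,8,6,0,-2,-1]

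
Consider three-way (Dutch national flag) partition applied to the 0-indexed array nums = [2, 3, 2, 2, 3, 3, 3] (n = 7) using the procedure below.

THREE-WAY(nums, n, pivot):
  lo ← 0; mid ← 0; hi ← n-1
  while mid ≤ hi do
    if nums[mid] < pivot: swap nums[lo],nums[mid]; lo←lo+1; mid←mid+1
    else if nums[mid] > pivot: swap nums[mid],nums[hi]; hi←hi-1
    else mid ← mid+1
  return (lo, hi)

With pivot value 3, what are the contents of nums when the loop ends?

[2, 2, 2, 3, 3, 3, 3]

pivot = 3; lo=0, mid=0, hi=6
nums[mid]=2<3: swap nums[0],nums[0]; lo=1,mid=1 → [2, 3, 2, 2, 3, 3, 3]
nums[mid]=3=3: mid=2
nums[mid]=2<3: swap nums[1],nums[2]; lo=2,mid=3 → [2, 2, 3, 2, 3, 3, 3]
nums[mid]=2<3: swap nums[2],nums[3]; lo=3,mid=4 → [2, 2, 2, 3, 3, 3, 3]
nums[mid]=3=3: mid=5
nums[mid]=3=3: mid=6
nums[mid]=3=3: mid=7
end: lo=3, hi=6; nums = [2, 2, 2, 3, 3, 3, 3]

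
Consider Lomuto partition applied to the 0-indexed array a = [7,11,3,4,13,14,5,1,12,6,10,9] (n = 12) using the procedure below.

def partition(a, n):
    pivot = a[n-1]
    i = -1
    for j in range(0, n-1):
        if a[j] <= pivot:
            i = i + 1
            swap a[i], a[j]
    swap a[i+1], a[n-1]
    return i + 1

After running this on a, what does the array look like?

pivot = a[11] = 9; i = -1
j=0: a[0]=7 ≤ 9 → i=0, swap a[0],a[0] (no change) → [7,11,3,4,13,14,5,1,12,6,10,9]
j=1: a[1]=11 > 9 → no swap
j=2: a[2]=3 ≤ 9 → i=1, swap a[1],a[2] → [7,3,11,4,13,14,5,1,12,6,10,9]
j=3: a[3]=4 ≤ 9 → i=2, swap a[2],a[3] → [7,3,4,11,13,14,5,1,12,6,10,9]
j=4: a[4]=13 > 9 → no swap
j=5: a[5]=14 > 9 → no swap
j=6: a[6]=5 ≤ 9 → i=3, swap a[3],a[6] → [7,3,4,5,13,14,11,1,12,6,10,9]
j=7: a[7]=1 ≤ 9 → i=4, swap a[4],a[7] → [7,3,4,5,1,14,11,13,12,6,10,9]
j=8: a[8]=12 > 9 → no swap
j=9: a[9]=6 ≤ 9 → i=5, swap a[5],a[9] → [7,3,4,5,1,6,11,13,12,14,10,9]
j=10: a[10]=10 > 9 → no swap
final swap a[6],a[11] → [7,3,4,5,1,6,9,13,12,14,10,11]; return 6

[7,3,4,5,1,6,9,13,12,14,10,11]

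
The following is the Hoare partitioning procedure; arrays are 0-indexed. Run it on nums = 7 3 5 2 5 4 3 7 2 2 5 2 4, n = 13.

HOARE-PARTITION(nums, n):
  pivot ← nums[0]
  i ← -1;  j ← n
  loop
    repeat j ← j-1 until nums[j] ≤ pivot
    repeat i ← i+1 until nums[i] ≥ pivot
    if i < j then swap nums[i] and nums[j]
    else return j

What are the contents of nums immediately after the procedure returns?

4 3 5 2 5 4 3 2 2 2 5 7 7

pivot=7
j stops at 12 (4), i stops at 0 (7); swap ⇒ 4 3 5 2 5 4 3 7 2 2 5 2 7
j stops at 11 (2), i stops at 7 (7); swap ⇒ 4 3 5 2 5 4 3 2 2 2 5 7 7
j stops at 10, i stops at 11; i≥j ⇒ return 10. nums=4 3 5 2 5 4 3 2 2 2 5 7 7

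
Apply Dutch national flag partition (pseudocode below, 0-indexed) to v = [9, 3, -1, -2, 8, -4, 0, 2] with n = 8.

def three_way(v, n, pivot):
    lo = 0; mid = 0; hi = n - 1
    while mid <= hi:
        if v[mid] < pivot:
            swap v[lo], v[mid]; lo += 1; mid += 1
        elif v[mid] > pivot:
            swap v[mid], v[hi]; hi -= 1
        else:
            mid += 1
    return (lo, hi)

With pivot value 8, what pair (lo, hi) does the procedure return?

pivot = 8; lo=0, mid=0, hi=7
v[mid]=9>8: swap v[0],v[7]; hi=6 → [2, 3, -1, -2, 8, -4, 0, 9]
v[mid]=2<8: swap v[0],v[0]; lo=1,mid=1 → [2, 3, -1, -2, 8, -4, 0, 9]
v[mid]=3<8: swap v[1],v[1]; lo=2,mid=2 → [2, 3, -1, -2, 8, -4, 0, 9]
v[mid]=-1<8: swap v[2],v[2]; lo=3,mid=3 → [2, 3, -1, -2, 8, -4, 0, 9]
v[mid]=-2<8: swap v[3],v[3]; lo=4,mid=4 → [2, 3, -1, -2, 8, -4, 0, 9]
v[mid]=8=8: mid=5
v[mid]=-4<8: swap v[4],v[5]; lo=5,mid=6 → [2, 3, -1, -2, -4, 8, 0, 9]
v[mid]=0<8: swap v[5],v[6]; lo=6,mid=7 → [2, 3, -1, -2, -4, 0, 8, 9]
end: lo=6, hi=6; v = [2, 3, -1, -2, -4, 0, 8, 9]

(6, 6)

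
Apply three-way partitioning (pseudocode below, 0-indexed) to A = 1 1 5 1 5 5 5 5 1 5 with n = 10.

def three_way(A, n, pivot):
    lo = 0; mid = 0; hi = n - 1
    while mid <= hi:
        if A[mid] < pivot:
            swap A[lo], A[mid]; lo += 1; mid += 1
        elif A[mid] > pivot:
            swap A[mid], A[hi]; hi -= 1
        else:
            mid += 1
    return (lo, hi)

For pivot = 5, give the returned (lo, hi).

pivot = 5; lo=0, mid=0, hi=9
A[mid]=1<5: swap A[0],A[0]; lo=1,mid=1 → 1 1 5 1 5 5 5 5 1 5
A[mid]=1<5: swap A[1],A[1]; lo=2,mid=2 → 1 1 5 1 5 5 5 5 1 5
A[mid]=5=5: mid=3
A[mid]=1<5: swap A[2],A[3]; lo=3,mid=4 → 1 1 1 5 5 5 5 5 1 5
A[mid]=5=5: mid=5
A[mid]=5=5: mid=6
A[mid]=5=5: mid=7
A[mid]=5=5: mid=8
A[mid]=1<5: swap A[3],A[8]; lo=4,mid=9 → 1 1 1 1 5 5 5 5 5 5
A[mid]=5=5: mid=10
end: lo=4, hi=9; A = 1 1 1 1 5 5 5 5 5 5

(4, 9)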